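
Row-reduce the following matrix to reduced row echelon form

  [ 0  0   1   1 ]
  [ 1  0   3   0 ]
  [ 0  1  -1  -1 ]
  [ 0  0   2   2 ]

R1 <-> R2
R2 <-> R3
R4 → R4 − 2·R3
R2 → R2 + R3
R1 → R1 − 3·R3

[[1, 0, 0, -3], [0, 1, 0, 0], [0, 0, 1, 1], [0, 0, 0, 0]]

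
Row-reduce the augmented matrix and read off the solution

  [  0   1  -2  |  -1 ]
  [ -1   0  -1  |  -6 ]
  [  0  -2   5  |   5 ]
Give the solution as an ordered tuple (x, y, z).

ρ1 ↔ ρ2
  [ -1   0  -1  |  -6 ]
  [  0   1  -2  |  -1 ]
  [  0  -2   5  |   5 ]
ρ1 ← -1·ρ1
  [ 1   0   1  |   6 ]
  [ 0   1  -2  |  -1 ]
  [ 0  -2   5  |   5 ]
ρ3 ← ρ3 + 2·ρ2
  [ 1  0   1  |   6 ]
  [ 0  1  -2  |  -1 ]
  [ 0  0   1  |   3 ]
ρ2 ← ρ2 + 2·ρ3
  [ 1  0  1  |  6 ]
  [ 0  1  0  |  5 ]
  [ 0  0  1  |  3 ]
ρ1 ← ρ1 − ρ3
  [ 1  0  0  |  3 ]
  [ 0  1  0  |  5 ]
  [ 0  0  1  |  3 ]
Reading off the last column: x = 3, y = 5, z = 3.

(3, 5, 3)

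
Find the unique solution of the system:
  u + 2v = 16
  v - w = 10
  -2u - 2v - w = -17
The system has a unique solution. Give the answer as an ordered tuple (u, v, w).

Form the augmented matrix and row-reduce:
  [  1   2   0  |   16 ]
  [  0   1  -1  |   10 ]
  [ -2  -2  -1  |  -17 ]
R3 ← R3 + 2·R1
  [ 1  2   0  |  16 ]
  [ 0  1  -1  |  10 ]
  [ 0  2  -1  |  15 ]
R3 ← R3 − 2·R2
  [ 1  2   0  |  16 ]
  [ 0  1  -1  |  10 ]
  [ 0  0   1  |  -5 ]
R2 ← R2 + R3
  [ 1  2  0  |  16 ]
  [ 0  1  0  |   5 ]
  [ 0  0  1  |  -5 ]
R1 ← R1 − 2·R2
  [ 1  0  0  |   6 ]
  [ 0  1  0  |   5 ]
  [ 0  0  1  |  -5 ]
Reading off the last column: u = 6, v = 5, w = -5.

(6, 5, -5)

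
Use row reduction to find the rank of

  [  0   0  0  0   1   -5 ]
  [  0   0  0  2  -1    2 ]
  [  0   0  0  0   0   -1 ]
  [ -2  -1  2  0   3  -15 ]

rank = 4

ρ1 ↔ ρ4
  [ -2  -1  2  0   3  -15 ]
  [  0   0  0  2  -1    2 ]
  [  0   0  0  0   0   -1 ]
  [  0   0  0  0   1   -5 ]
ρ1 → -1/2·ρ1
  [ 1  1/2  -1  0  -3/2  15/2 ]
  [ 0    0   0  2    -1     2 ]
  [ 0    0   0  0     0    -1 ]
  [ 0    0   0  0     1    -5 ]
ρ2 → 1/2·ρ2
  [ 1  1/2  -1  0  -3/2  15/2 ]
  [ 0    0   0  1  -1/2     1 ]
  [ 0    0   0  0     0    -1 ]
  [ 0    0   0  0     1    -5 ]
ρ3 ↔ ρ4
  [ 1  1/2  -1  0  -3/2  15/2 ]
  [ 0    0   0  1  -1/2     1 ]
  [ 0    0   0  0     1    -5 ]
  [ 0    0   0  0     0    -1 ]
ρ4 → -1·ρ4
  [ 1  1/2  -1  0  -3/2  15/2 ]
  [ 0    0   0  1  -1/2     1 ]
  [ 0    0   0  0     1    -5 ]
  [ 0    0   0  0     0     1 ]
ρ3 → ρ3 + 5·ρ4
  [ 1  1/2  -1  0  -3/2  15/2 ]
  [ 0    0   0  1  -1/2     1 ]
  [ 0    0   0  0     1     0 ]
  [ 0    0   0  0     0     1 ]
ρ2 → ρ2 − ρ4
  [ 1  1/2  -1  0  -3/2  15/2 ]
  [ 0    0   0  1  -1/2     0 ]
  [ 0    0   0  0     1     0 ]
  [ 0    0   0  0     0     1 ]
ρ1 → ρ1 − 15/2·ρ4
  [ 1  1/2  -1  0  -3/2  0 ]
  [ 0    0   0  1  -1/2  0 ]
  [ 0    0   0  0     1  0 ]
  [ 0    0   0  0     0  1 ]
ρ2 → ρ2 + 1/2·ρ3
  [ 1  1/2  -1  0  -3/2  0 ]
  [ 0    0   0  1     0  0 ]
  [ 0    0   0  0     1  0 ]
  [ 0    0   0  0     0  1 ]
ρ1 → ρ1 + 3/2·ρ3
  [ 1  1/2  -1  0  0  0 ]
  [ 0    0   0  1  0  0 ]
  [ 0    0   0  0  1  0 ]
  [ 0    0   0  0  0  1 ]
The reduced form has 4 nonzero rows.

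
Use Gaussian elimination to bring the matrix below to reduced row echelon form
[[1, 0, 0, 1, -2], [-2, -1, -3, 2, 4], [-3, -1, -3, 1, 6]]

R2 ← R2 + 2·R1
  [  1   0   0  1  -2 ]
  [  0  -1  -3  4   0 ]
  [ -3  -1  -3  1   6 ]
R3 ← R3 + 3·R1
  [ 1   0   0  1  -2 ]
  [ 0  -1  -3  4   0 ]
  [ 0  -1  -3  4   0 ]
R2 ← -1·R2
  [ 1   0   0   1  -2 ]
  [ 0   1   3  -4   0 ]
  [ 0  -1  -3   4   0 ]
R3 ← R3 + R2
  [ 1  0  0   1  -2 ]
  [ 0  1  3  -4   0 ]
  [ 0  0  0   0   0 ]

[[1, 0, 0, 1, -2], [0, 1, 3, -4, 0], [0, 0, 0, 0, 0]]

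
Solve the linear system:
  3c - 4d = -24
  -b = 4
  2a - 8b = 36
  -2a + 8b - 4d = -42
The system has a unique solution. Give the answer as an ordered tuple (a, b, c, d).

(2, -4, -6, 3/2)

Form the augmented matrix and row-reduce:
  [  0   0  3  -4  |  -24 ]
  [  0  -1  0   0  |    4 ]
  [  2  -8  0   0  |   36 ]
  [ -2   8  0  -4  |  -42 ]
R1 <-> R3
  [  2  -8  0   0  |   36 ]
  [  0  -1  0   0  |    4 ]
  [  0   0  3  -4  |  -24 ]
  [ -2   8  0  -4  |  -42 ]
R1 → 1/2·R1
  [  1  -4  0   0  |   18 ]
  [  0  -1  0   0  |    4 ]
  [  0   0  3  -4  |  -24 ]
  [ -2   8  0  -4  |  -42 ]
R4 → R4 + 2·R1
  [ 1  -4  0   0  |   18 ]
  [ 0  -1  0   0  |    4 ]
  [ 0   0  3  -4  |  -24 ]
  [ 0   0  0  -4  |   -6 ]
R2 → -1·R2
  [ 1  -4  0   0  |   18 ]
  [ 0   1  0   0  |   -4 ]
  [ 0   0  3  -4  |  -24 ]
  [ 0   0  0  -4  |   -6 ]
R3 → 1/3·R3
  [ 1  -4  0     0  |  18 ]
  [ 0   1  0     0  |  -4 ]
  [ 0   0  1  -4/3  |  -8 ]
  [ 0   0  0    -4  |  -6 ]
R4 → -1/4·R4
  [ 1  -4  0     0  |   18 ]
  [ 0   1  0     0  |   -4 ]
  [ 0   0  1  -4/3  |   -8 ]
  [ 0   0  0     1  |  3/2 ]
R3 → R3 + 4/3·R4
  [ 1  -4  0  0  |   18 ]
  [ 0   1  0  0  |   -4 ]
  [ 0   0  1  0  |   -6 ]
  [ 0   0  0  1  |  3/2 ]
R1 → R1 + 4·R2
  [ 1  0  0  0  |    2 ]
  [ 0  1  0  0  |   -4 ]
  [ 0  0  1  0  |   -6 ]
  [ 0  0  0  1  |  3/2 ]
Reading off the last column: a = 2, b = -4, c = -6, d = 3/2.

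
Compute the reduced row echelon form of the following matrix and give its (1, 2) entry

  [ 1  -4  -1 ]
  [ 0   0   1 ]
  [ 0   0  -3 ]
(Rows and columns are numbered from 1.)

R3 -> R3 + 3·R2
  [ 1  -4  -1 ]
  [ 0   0   1 ]
  [ 0   0   0 ]
R1 -> R1 + R2
  [ 1  -4  0 ]
  [ 0   0  1 ]
  [ 0   0  0 ]

-4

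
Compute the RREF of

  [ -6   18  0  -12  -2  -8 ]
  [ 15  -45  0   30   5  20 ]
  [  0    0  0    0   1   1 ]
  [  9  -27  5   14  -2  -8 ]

r1 → -1/6·r1
  [  1   -3  0   2  1/3  4/3 ]
  [ 15  -45  0  30    5   20 ]
  [  0    0  0   0    1    1 ]
  [  9  -27  5  14   -2   -8 ]
r2 → r2 − 15·r1
  [ 1   -3  0   2  1/3  4/3 ]
  [ 0    0  0   0    0    0 ]
  [ 0    0  0   0    1    1 ]
  [ 9  -27  5  14   -2   -8 ]
r4 → r4 − 9·r1
  [ 1  -3  0   2  1/3  4/3 ]
  [ 0   0  0   0    0    0 ]
  [ 0   0  0   0    1    1 ]
  [ 0   0  5  -4   -5  -20 ]
r2 <=> r4
  [ 1  -3  0   2  1/3  4/3 ]
  [ 0   0  5  -4   -5  -20 ]
  [ 0   0  0   0    1    1 ]
  [ 0   0  0   0    0    0 ]
r2 → 1/5·r2
  [ 1  -3  0     2  1/3  4/3 ]
  [ 0   0  1  -4/5   -1   -4 ]
  [ 0   0  0     0    1    1 ]
  [ 0   0  0     0    0    0 ]
r2 → r2 + r3
  [ 1  -3  0     2  1/3  4/3 ]
  [ 0   0  1  -4/5    0   -3 ]
  [ 0   0  0     0    1    1 ]
  [ 0   0  0     0    0    0 ]
r1 → r1 − 1/3·r3
  [ 1  -3  0     2  0   1 ]
  [ 0   0  1  -4/5  0  -3 ]
  [ 0   0  0     0  1   1 ]
  [ 0   0  0     0  0   0 ]

[[1, -3, 0, 2, 0, 1], [0, 0, 1, -4/5, 0, -3], [0, 0, 0, 0, 1, 1], [0, 0, 0, 0, 0, 0]]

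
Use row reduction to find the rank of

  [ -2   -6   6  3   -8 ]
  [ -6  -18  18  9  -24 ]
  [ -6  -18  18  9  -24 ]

Multiply r1 by -1/2.
Add 6 times r1 to r2.
Add 6 times r1 to r3.
The reduced form has 1 nonzero row.

rank = 1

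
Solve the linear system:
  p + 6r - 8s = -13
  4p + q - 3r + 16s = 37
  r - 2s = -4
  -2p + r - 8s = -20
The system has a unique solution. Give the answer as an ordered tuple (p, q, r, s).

(-1, -1, 2, 3)

Form the augmented matrix and row-reduce:
  [  1  0   6  -8  |  -13 ]
  [  4  1  -3  16  |   37 ]
  [  0  0   1  -2  |   -4 ]
  [ -2  0   1  -8  |  -20 ]
R2 → R2 − 4·R1
  [  1  0    6  -8  |  -13 ]
  [  0  1  -27  48  |   89 ]
  [  0  0    1  -2  |   -4 ]
  [ -2  0    1  -8  |  -20 ]
R4 → R4 + 2·R1
  [ 1  0    6   -8  |  -13 ]
  [ 0  1  -27   48  |   89 ]
  [ 0  0    1   -2  |   -4 ]
  [ 0  0   13  -24  |  -46 ]
R4 → R4 − 13·R3
  [ 1  0    6  -8  |  -13 ]
  [ 0  1  -27  48  |   89 ]
  [ 0  0    1  -2  |   -4 ]
  [ 0  0    0   2  |    6 ]
R4 → 1/2·R4
  [ 1  0    6  -8  |  -13 ]
  [ 0  1  -27  48  |   89 ]
  [ 0  0    1  -2  |   -4 ]
  [ 0  0    0   1  |    3 ]
R3 → R3 + 2·R4
  [ 1  0    6  -8  |  -13 ]
  [ 0  1  -27  48  |   89 ]
  [ 0  0    1   0  |    2 ]
  [ 0  0    0   1  |    3 ]
R2 → R2 − 48·R4
  [ 1  0    6  -8  |  -13 ]
  [ 0  1  -27   0  |  -55 ]
  [ 0  0    1   0  |    2 ]
  [ 0  0    0   1  |    3 ]
R1 → R1 + 8·R4
  [ 1  0    6  0  |   11 ]
  [ 0  1  -27  0  |  -55 ]
  [ 0  0    1  0  |    2 ]
  [ 0  0    0  1  |    3 ]
R2 → R2 + 27·R3
  [ 1  0  6  0  |  11 ]
  [ 0  1  0  0  |  -1 ]
  [ 0  0  1  0  |   2 ]
  [ 0  0  0  1  |   3 ]
R1 → R1 − 6·R3
  [ 1  0  0  0  |  -1 ]
  [ 0  1  0  0  |  -1 ]
  [ 0  0  1  0  |   2 ]
  [ 0  0  0  1  |   3 ]
Reading off the last column: p = -1, q = -1, r = 2, s = 3.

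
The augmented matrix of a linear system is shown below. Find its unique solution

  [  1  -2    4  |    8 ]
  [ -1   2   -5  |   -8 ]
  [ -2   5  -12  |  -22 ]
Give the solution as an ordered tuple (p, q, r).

Add R1 to R2.
  [  1  -2    4  |    8 ]
  [  0   0   -1  |    0 ]
  [ -2   5  -12  |  -22 ]
Add 2 times R1 to R3.
  [ 1  -2   4  |   8 ]
  [ 0   0  -1  |   0 ]
  [ 0   1  -4  |  -6 ]
Swap R2 and R3.
  [ 1  -2   4  |   8 ]
  [ 0   1  -4  |  -6 ]
  [ 0   0  -1  |   0 ]
Multiply R3 by -1.
  [ 1  -2   4  |   8 ]
  [ 0   1  -4  |  -6 ]
  [ 0   0   1  |   0 ]
Add 4 times R3 to R2.
  [ 1  -2  4  |   8 ]
  [ 0   1  0  |  -6 ]
  [ 0   0  1  |   0 ]
Subtract 4 times R3 from R1.
  [ 1  -2  0  |   8 ]
  [ 0   1  0  |  -6 ]
  [ 0   0  1  |   0 ]
Add 2 times R2 to R1.
  [ 1  0  0  |  -4 ]
  [ 0  1  0  |  -6 ]
  [ 0  0  1  |   0 ]
Reading off the last column: p = -4, q = -6, r = 0.

(-4, -6, 0)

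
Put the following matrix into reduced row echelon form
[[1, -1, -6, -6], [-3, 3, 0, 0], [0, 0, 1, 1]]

Add 3 times r1 to r2.
Multiply r2 by -1/18.
Subtract r2 from r3.
Add 6 times r2 to r1.

[[1, -1, 0, 0], [0, 0, 1, 1], [0, 0, 0, 0]]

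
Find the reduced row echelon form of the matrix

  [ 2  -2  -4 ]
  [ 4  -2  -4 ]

[[1, 0, 0], [0, 1, 2]]

r1 -> 1/2·r1
  [ 1  -1  -2 ]
  [ 4  -2  -4 ]
r2 -> r2 − 4·r1
  [ 1  -1  -2 ]
  [ 0   2   4 ]
r2 -> 1/2·r2
  [ 1  -1  -2 ]
  [ 0   1   2 ]
r1 -> r1 + r2
  [ 1  0  0 ]
  [ 0  1  2 ]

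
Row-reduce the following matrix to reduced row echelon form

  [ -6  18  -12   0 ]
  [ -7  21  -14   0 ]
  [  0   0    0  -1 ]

[[1, -3, 2, 0], [0, 0, 0, 1], [0, 0, 0, 0]]

r1 -> -1/6·r1
r2 -> r2 + 7·r1
r2 ↔ r3
r2 -> -1·r2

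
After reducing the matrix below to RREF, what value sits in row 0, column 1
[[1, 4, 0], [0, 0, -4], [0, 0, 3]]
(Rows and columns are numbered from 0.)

r2 := -1/4·r2
  [ 1  4  0 ]
  [ 0  0  1 ]
  [ 0  0  3 ]
r3 := r3 − 3·r2
  [ 1  4  0 ]
  [ 0  0  1 ]
  [ 0  0  0 ]

4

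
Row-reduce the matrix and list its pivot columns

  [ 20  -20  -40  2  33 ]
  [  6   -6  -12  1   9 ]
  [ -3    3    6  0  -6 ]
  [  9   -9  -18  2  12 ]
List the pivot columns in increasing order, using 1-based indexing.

1, 4, 5

R1 → 1/20·R1
  [  1  -1   -2  1/10  33/20 ]
  [  6  -6  -12     1      9 ]
  [ -3   3    6     0     -6 ]
  [  9  -9  -18     2     12 ]
R2 → R2 − 6·R1
  [  1  -1   -2  1/10  33/20 ]
  [  0   0    0   2/5  -9/10 ]
  [ -3   3    6     0     -6 ]
  [  9  -9  -18     2     12 ]
R3 → R3 + 3·R1
  [ 1  -1   -2  1/10   33/20 ]
  [ 0   0    0   2/5   -9/10 ]
  [ 0   0    0  3/10  -21/20 ]
  [ 9  -9  -18     2      12 ]
R4 → R4 − 9·R1
  [ 1  -1  -2   1/10   33/20 ]
  [ 0   0   0    2/5   -9/10 ]
  [ 0   0   0   3/10  -21/20 ]
  [ 0   0   0  11/10  -57/20 ]
R2 → 5/2·R2
  [ 1  -1  -2   1/10   33/20 ]
  [ 0   0   0      1    -9/4 ]
  [ 0   0   0   3/10  -21/20 ]
  [ 0   0   0  11/10  -57/20 ]
R3 → R3 − 3/10·R2
  [ 1  -1  -2   1/10   33/20 ]
  [ 0   0   0      1    -9/4 ]
  [ 0   0   0      0    -3/8 ]
  [ 0   0   0  11/10  -57/20 ]
R4 → R4 − 11/10·R2
  [ 1  -1  -2  1/10  33/20 ]
  [ 0   0   0     1   -9/4 ]
  [ 0   0   0     0   -3/8 ]
  [ 0   0   0     0   -3/8 ]
R3 → -8/3·R3
  [ 1  -1  -2  1/10  33/20 ]
  [ 0   0   0     1   -9/4 ]
  [ 0   0   0     0      1 ]
  [ 0   0   0     0   -3/8 ]
R4 → R4 + 3/8·R3
  [ 1  -1  -2  1/10  33/20 ]
  [ 0   0   0     1   -9/4 ]
  [ 0   0   0     0      1 ]
  [ 0   0   0     0      0 ]
R2 → R2 + 9/4·R3
  [ 1  -1  -2  1/10  33/20 ]
  [ 0   0   0     1      0 ]
  [ 0   0   0     0      1 ]
  [ 0   0   0     0      0 ]
R1 → R1 − 33/20·R3
  [ 1  -1  -2  1/10  0 ]
  [ 0   0   0     1  0 ]
  [ 0   0   0     0  1 ]
  [ 0   0   0     0  0 ]
R1 → R1 − 1/10·R2
  [ 1  -1  -2  0  0 ]
  [ 0   0   0  1  0 ]
  [ 0   0   0  0  1 ]
  [ 0   0   0  0  0 ]
Pivot columns are the columns containing a leading 1.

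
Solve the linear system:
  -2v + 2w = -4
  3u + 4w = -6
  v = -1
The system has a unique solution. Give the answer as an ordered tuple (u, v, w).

Form the augmented matrix and row-reduce:
  [ 0  -2  2  |  -4 ]
  [ 3   0  4  |  -6 ]
  [ 0   1  0  |  -1 ]
R1 ↔ R2
  [ 3   0  4  |  -6 ]
  [ 0  -2  2  |  -4 ]
  [ 0   1  0  |  -1 ]
R1 := 1/3·R1
  [ 1   0  4/3  |  -2 ]
  [ 0  -2    2  |  -4 ]
  [ 0   1    0  |  -1 ]
R2 := -1/2·R2
  [ 1  0  4/3  |  -2 ]
  [ 0  1   -1  |   2 ]
  [ 0  1    0  |  -1 ]
R3 := R3 − R2
  [ 1  0  4/3  |  -2 ]
  [ 0  1   -1  |   2 ]
  [ 0  0    1  |  -3 ]
R2 := R2 + R3
  [ 1  0  4/3  |  -2 ]
  [ 0  1    0  |  -1 ]
  [ 0  0    1  |  -3 ]
R1 := R1 − 4/3·R3
  [ 1  0  0  |   2 ]
  [ 0  1  0  |  -1 ]
  [ 0  0  1  |  -3 ]
Reading off the last column: u = 2, v = -1, w = -3.

(2, -1, -3)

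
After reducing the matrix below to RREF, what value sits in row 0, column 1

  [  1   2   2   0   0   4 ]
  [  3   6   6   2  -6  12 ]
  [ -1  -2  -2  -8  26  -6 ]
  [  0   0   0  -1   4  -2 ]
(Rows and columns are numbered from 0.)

Subtract 3 times ρ1 from ρ2.
  [  1   2   2   0   0   4 ]
  [  0   0   0   2  -6   0 ]
  [ -1  -2  -2  -8  26  -6 ]
  [  0   0   0  -1   4  -2 ]
Add ρ1 to ρ3.
  [ 1  2  2   0   0   4 ]
  [ 0  0  0   2  -6   0 ]
  [ 0  0  0  -8  26  -2 ]
  [ 0  0  0  -1   4  -2 ]
Multiply ρ2 by 1/2.
  [ 1  2  2   0   0   4 ]
  [ 0  0  0   1  -3   0 ]
  [ 0  0  0  -8  26  -2 ]
  [ 0  0  0  -1   4  -2 ]
Add 8 times ρ2 to ρ3.
  [ 1  2  2   0   0   4 ]
  [ 0  0  0   1  -3   0 ]
  [ 0  0  0   0   2  -2 ]
  [ 0  0  0  -1   4  -2 ]
Add ρ2 to ρ4.
  [ 1  2  2  0   0   4 ]
  [ 0  0  0  1  -3   0 ]
  [ 0  0  0  0   2  -2 ]
  [ 0  0  0  0   1  -2 ]
Multiply ρ3 by 1/2.
  [ 1  2  2  0   0   4 ]
  [ 0  0  0  1  -3   0 ]
  [ 0  0  0  0   1  -1 ]
  [ 0  0  0  0   1  -2 ]
Subtract ρ3 from ρ4.
  [ 1  2  2  0   0   4 ]
  [ 0  0  0  1  -3   0 ]
  [ 0  0  0  0   1  -1 ]
  [ 0  0  0  0   0  -1 ]
Multiply ρ4 by -1.
  [ 1  2  2  0   0   4 ]
  [ 0  0  0  1  -3   0 ]
  [ 0  0  0  0   1  -1 ]
  [ 0  0  0  0   0   1 ]
Add ρ4 to ρ3.
  [ 1  2  2  0   0  4 ]
  [ 0  0  0  1  -3  0 ]
  [ 0  0  0  0   1  0 ]
  [ 0  0  0  0   0  1 ]
Subtract 4 times ρ4 from ρ1.
  [ 1  2  2  0   0  0 ]
  [ 0  0  0  1  -3  0 ]
  [ 0  0  0  0   1  0 ]
  [ 0  0  0  0   0  1 ]
Add 3 times ρ3 to ρ2.
  [ 1  2  2  0  0  0 ]
  [ 0  0  0  1  0  0 ]
  [ 0  0  0  0  1  0 ]
  [ 0  0  0  0  0  1 ]

2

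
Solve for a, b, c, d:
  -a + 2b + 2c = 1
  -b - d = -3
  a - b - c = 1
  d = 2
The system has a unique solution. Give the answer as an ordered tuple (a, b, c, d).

Form the augmented matrix and row-reduce:
  [ -1   2   2   0  |   1 ]
  [  0  -1   0  -1  |  -3 ]
  [  1  -1  -1   0  |   1 ]
  [  0   0   0   1  |   2 ]
R1 := -1·R1
  [ 1  -2  -2   0  |  -1 ]
  [ 0  -1   0  -1  |  -3 ]
  [ 1  -1  -1   0  |   1 ]
  [ 0   0   0   1  |   2 ]
R3 := R3 − R1
  [ 1  -2  -2   0  |  -1 ]
  [ 0  -1   0  -1  |  -3 ]
  [ 0   1   1   0  |   2 ]
  [ 0   0   0   1  |   2 ]
R2 := -1·R2
  [ 1  -2  -2  0  |  -1 ]
  [ 0   1   0  1  |   3 ]
  [ 0   1   1  0  |   2 ]
  [ 0   0   0  1  |   2 ]
R3 := R3 − R2
  [ 1  -2  -2   0  |  -1 ]
  [ 0   1   0   1  |   3 ]
  [ 0   0   1  -1  |  -1 ]
  [ 0   0   0   1  |   2 ]
R3 := R3 + R4
  [ 1  -2  -2  0  |  -1 ]
  [ 0   1   0  1  |   3 ]
  [ 0   0   1  0  |   1 ]
  [ 0   0   0  1  |   2 ]
R2 := R2 − R4
  [ 1  -2  -2  0  |  -1 ]
  [ 0   1   0  0  |   1 ]
  [ 0   0   1  0  |   1 ]
  [ 0   0   0  1  |   2 ]
R1 := R1 + 2·R3
  [ 1  -2  0  0  |  1 ]
  [ 0   1  0  0  |  1 ]
  [ 0   0  1  0  |  1 ]
  [ 0   0  0  1  |  2 ]
R1 := R1 + 2·R2
  [ 1  0  0  0  |  3 ]
  [ 0  1  0  0  |  1 ]
  [ 0  0  1  0  |  1 ]
  [ 0  0  0  1  |  2 ]
Reading off the last column: a = 3, b = 1, c = 1, d = 2.

(3, 1, 1, 2)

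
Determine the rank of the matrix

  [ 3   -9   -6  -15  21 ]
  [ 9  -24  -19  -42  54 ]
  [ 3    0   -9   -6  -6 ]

rank = 2

ρ1 := 1/3·ρ1
  [ 1   -3   -2   -5   7 ]
  [ 9  -24  -19  -42  54 ]
  [ 3    0   -9   -6  -6 ]
ρ2 := ρ2 − 9·ρ1
  [ 1  -3  -2  -5   7 ]
  [ 0   3  -1   3  -9 ]
  [ 3   0  -9  -6  -6 ]
ρ3 := ρ3 − 3·ρ1
  [ 1  -3  -2  -5    7 ]
  [ 0   3  -1   3   -9 ]
  [ 0   9  -3   9  -27 ]
ρ2 := 1/3·ρ2
  [ 1  -3    -2  -5    7 ]
  [ 0   1  -1/3   1   -3 ]
  [ 0   9    -3   9  -27 ]
ρ3 := ρ3 − 9·ρ2
  [ 1  -3    -2  -5   7 ]
  [ 0   1  -1/3   1  -3 ]
  [ 0   0     0   0   0 ]
ρ1 := ρ1 + 3·ρ2
  [ 1  0    -3  -2  -2 ]
  [ 0  1  -1/3   1  -3 ]
  [ 0  0     0   0   0 ]
The reduced form has 2 nonzero rows.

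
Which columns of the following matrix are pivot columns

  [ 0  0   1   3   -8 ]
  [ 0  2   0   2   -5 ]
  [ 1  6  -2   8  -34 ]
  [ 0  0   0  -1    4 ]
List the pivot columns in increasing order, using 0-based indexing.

0, 1, 2, 3

R1 <-> R3
R2 → 1/2·R2
R4 → -1·R4
R3 → R3 − 3·R4
R2 → R2 − R4
R1 → R1 − 8·R4
R1 → R1 + 2·R3
R1 → R1 − 6·R2
Pivot columns are the columns containing a leading 1.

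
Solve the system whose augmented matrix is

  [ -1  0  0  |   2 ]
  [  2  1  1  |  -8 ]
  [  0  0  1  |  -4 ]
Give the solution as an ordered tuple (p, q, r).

ρ1 → -1·ρ1
ρ2 → ρ2 − 2·ρ1
ρ2 → ρ2 − ρ3
Reading off the last column: p = -2, q = 0, r = -4.

(-2, 0, -4)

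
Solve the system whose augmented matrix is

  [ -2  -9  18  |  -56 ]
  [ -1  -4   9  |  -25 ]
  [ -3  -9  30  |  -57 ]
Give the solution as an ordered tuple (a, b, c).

(1, 6, 0)

ρ1 → -1/2·ρ1
  [  1  9/2  -9  |   28 ]
  [ -1   -4   9  |  -25 ]
  [ -3   -9  30  |  -57 ]
ρ2 → ρ2 + ρ1
  [  1  9/2  -9  |   28 ]
  [  0  1/2   0  |    3 ]
  [ -3   -9  30  |  -57 ]
ρ3 → ρ3 + 3·ρ1
  [ 1  9/2  -9  |  28 ]
  [ 0  1/2   0  |   3 ]
  [ 0  9/2   3  |  27 ]
ρ2 → 2·ρ2
  [ 1  9/2  -9  |  28 ]
  [ 0    1   0  |   6 ]
  [ 0  9/2   3  |  27 ]
ρ3 → ρ3 − 9/2·ρ2
  [ 1  9/2  -9  |  28 ]
  [ 0    1   0  |   6 ]
  [ 0    0   3  |   0 ]
ρ3 → 1/3·ρ3
  [ 1  9/2  -9  |  28 ]
  [ 0    1   0  |   6 ]
  [ 0    0   1  |   0 ]
ρ1 → ρ1 + 9·ρ3
  [ 1  9/2  0  |  28 ]
  [ 0    1  0  |   6 ]
  [ 0    0  1  |   0 ]
ρ1 → ρ1 − 9/2·ρ2
  [ 1  0  0  |  1 ]
  [ 0  1  0  |  6 ]
  [ 0  0  1  |  0 ]
Reading off the last column: a = 1, b = 6, c = 0.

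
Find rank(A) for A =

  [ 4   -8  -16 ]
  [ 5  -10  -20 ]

rank = 1

ρ1 -> 1/4·ρ1
  [ 1   -2   -4 ]
  [ 5  -10  -20 ]
ρ2 -> ρ2 − 5·ρ1
  [ 1  -2  -4 ]
  [ 0   0   0 ]
The reduced form has 1 nonzero row.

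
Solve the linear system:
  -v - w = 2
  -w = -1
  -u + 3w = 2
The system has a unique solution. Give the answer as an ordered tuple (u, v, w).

Form the augmented matrix and row-reduce:
  [  0  -1  -1  |   2 ]
  [  0   0  -1  |  -1 ]
  [ -1   0   3  |   2 ]
R1 ↔ R3
R1 → -1·R1
R2 ↔ R3
R2 → -1·R2
R3 → -1·R3
R2 → R2 − R3
R1 → R1 + 3·R3
Reading off the last column: u = 1, v = -3, w = 1.

(1, -3, 1)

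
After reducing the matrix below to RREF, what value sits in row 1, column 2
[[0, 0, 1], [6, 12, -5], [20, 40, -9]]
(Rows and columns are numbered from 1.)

2

R1 ↔ R2
  [  6  12  -5 ]
  [  0   0   1 ]
  [ 20  40  -9 ]
R1 := 1/6·R1
  [  1   2  -5/6 ]
  [  0   0     1 ]
  [ 20  40    -9 ]
R3 := R3 − 20·R1
  [ 1  2  -5/6 ]
  [ 0  0     1 ]
  [ 0  0  23/3 ]
R3 := R3 − 23/3·R2
  [ 1  2  -5/6 ]
  [ 0  0     1 ]
  [ 0  0     0 ]
R1 := R1 + 5/6·R2
  [ 1  2  0 ]
  [ 0  0  1 ]
  [ 0  0  0 ]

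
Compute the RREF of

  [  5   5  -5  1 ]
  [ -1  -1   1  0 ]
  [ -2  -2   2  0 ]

R1 ← 1/5·R1
  [  1   1  -1  1/5 ]
  [ -1  -1   1    0 ]
  [ -2  -2   2    0 ]
R2 ← R2 + R1
  [  1   1  -1  1/5 ]
  [  0   0   0  1/5 ]
  [ -2  -2   2    0 ]
R3 ← R3 + 2·R1
  [ 1  1  -1  1/5 ]
  [ 0  0   0  1/5 ]
  [ 0  0   0  2/5 ]
R2 ← 5·R2
  [ 1  1  -1  1/5 ]
  [ 0  0   0    1 ]
  [ 0  0   0  2/5 ]
R3 ← R3 − 2/5·R2
  [ 1  1  -1  1/5 ]
  [ 0  0   0    1 ]
  [ 0  0   0    0 ]
R1 ← R1 − 1/5·R2
  [ 1  1  -1  0 ]
  [ 0  0   0  1 ]
  [ 0  0   0  0 ]

[[1, 1, -1, 0], [0, 0, 0, 1], [0, 0, 0, 0]]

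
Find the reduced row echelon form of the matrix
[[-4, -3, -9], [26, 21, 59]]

[[1, 0, 2], [0, 1, 1/3]]

Multiply r1 by -1/4.
  [  1  3/4  9/4 ]
  [ 26   21   59 ]
Subtract 26 times r1 from r2.
  [ 1  3/4  9/4 ]
  [ 0  3/2  1/2 ]
Multiply r2 by 2/3.
  [ 1  3/4  9/4 ]
  [ 0    1  1/3 ]
Subtract 3/4 times r2 from r1.
  [ 1  0    2 ]
  [ 0  1  1/3 ]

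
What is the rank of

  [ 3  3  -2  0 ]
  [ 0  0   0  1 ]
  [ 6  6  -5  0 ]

R1 ← 1/3·R1
R3 ← R3 − 6·R1
R2 <-> R3
R2 ← -1·R2
R1 ← R1 + 2/3·R2
The reduced form has 3 nonzero rows.

rank = 3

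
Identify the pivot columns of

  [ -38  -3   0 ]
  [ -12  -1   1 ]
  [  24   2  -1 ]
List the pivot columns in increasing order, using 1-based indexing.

1, 2, 3

ρ1 -> -1/38·ρ1
ρ2 -> ρ2 + 12·ρ1
ρ3 -> ρ3 − 24·ρ1
ρ2 -> -19·ρ2
ρ3 -> ρ3 − 2/19·ρ2
ρ2 -> ρ2 + 19·ρ3
ρ1 -> ρ1 − 3/38·ρ2
Pivot columns are the columns containing a leading 1.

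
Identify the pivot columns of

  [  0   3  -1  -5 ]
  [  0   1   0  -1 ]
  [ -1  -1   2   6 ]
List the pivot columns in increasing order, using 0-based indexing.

R1 <-> R3
R1 → -1·R1
R3 → R3 − 3·R2
R3 → -1·R3
R1 → R1 + 2·R3
R1 → R1 − R2
Pivot columns are the columns containing a leading 1.

0, 1, 2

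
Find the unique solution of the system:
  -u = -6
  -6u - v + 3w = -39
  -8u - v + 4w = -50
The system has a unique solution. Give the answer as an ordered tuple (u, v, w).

(6, 6, 1)

Form the augmented matrix and row-reduce:
  [ -1   0  0  |   -6 ]
  [ -6  -1  3  |  -39 ]
  [ -8  -1  4  |  -50 ]
R1 := -1·R1
  [  1   0  0  |    6 ]
  [ -6  -1  3  |  -39 ]
  [ -8  -1  4  |  -50 ]
R2 := R2 + 6·R1
  [  1   0  0  |    6 ]
  [  0  -1  3  |   -3 ]
  [ -8  -1  4  |  -50 ]
R3 := R3 + 8·R1
  [ 1   0  0  |   6 ]
  [ 0  -1  3  |  -3 ]
  [ 0  -1  4  |  -2 ]
R2 := -1·R2
  [ 1   0   0  |   6 ]
  [ 0   1  -3  |   3 ]
  [ 0  -1   4  |  -2 ]
R3 := R3 + R2
  [ 1  0   0  |  6 ]
  [ 0  1  -3  |  3 ]
  [ 0  0   1  |  1 ]
R2 := R2 + 3·R3
  [ 1  0  0  |  6 ]
  [ 0  1  0  |  6 ]
  [ 0  0  1  |  1 ]
Reading off the last column: u = 6, v = 6, w = 1.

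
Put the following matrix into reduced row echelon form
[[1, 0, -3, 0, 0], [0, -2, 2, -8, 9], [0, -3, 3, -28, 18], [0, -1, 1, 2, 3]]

[[1, 0, -3, 0, 0], [0, 1, -1, 0, 0], [0, 0, 0, 1, 0], [0, 0, 0, 0, 1]]

Multiply R2 by -1/2.
  [ 1   0  -3    0     0 ]
  [ 0   1  -1    4  -9/2 ]
  [ 0  -3   3  -28    18 ]
  [ 0  -1   1    2     3 ]
Add 3 times R2 to R3.
  [ 1   0  -3    0     0 ]
  [ 0   1  -1    4  -9/2 ]
  [ 0   0   0  -16   9/2 ]
  [ 0  -1   1    2     3 ]
Add R2 to R4.
  [ 1  0  -3    0     0 ]
  [ 0  1  -1    4  -9/2 ]
  [ 0  0   0  -16   9/2 ]
  [ 0  0   0    6  -3/2 ]
Multiply R3 by -1/16.
  [ 1  0  -3  0      0 ]
  [ 0  1  -1  4   -9/2 ]
  [ 0  0   0  1  -9/32 ]
  [ 0  0   0  6   -3/2 ]
Subtract 6 times R3 from R4.
  [ 1  0  -3  0      0 ]
  [ 0  1  -1  4   -9/2 ]
  [ 0  0   0  1  -9/32 ]
  [ 0  0   0  0   3/16 ]
Multiply R4 by 16/3.
  [ 1  0  -3  0      0 ]
  [ 0  1  -1  4   -9/2 ]
  [ 0  0   0  1  -9/32 ]
  [ 0  0   0  0      1 ]
Add 9/32 times R4 to R3.
  [ 1  0  -3  0     0 ]
  [ 0  1  -1  4  -9/2 ]
  [ 0  0   0  1     0 ]
  [ 0  0   0  0     1 ]
Add 9/2 times R4 to R2.
  [ 1  0  -3  0  0 ]
  [ 0  1  -1  4  0 ]
  [ 0  0   0  1  0 ]
  [ 0  0   0  0  1 ]
Subtract 4 times R3 from R2.
  [ 1  0  -3  0  0 ]
  [ 0  1  -1  0  0 ]
  [ 0  0   0  1  0 ]
  [ 0  0   0  0  1 ]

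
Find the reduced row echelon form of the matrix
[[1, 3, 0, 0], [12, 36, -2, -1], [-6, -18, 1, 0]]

[[1, 3, 0, 0], [0, 0, 1, 0], [0, 0, 0, 1]]

r2 -> r2 − 12·r1
  [  1    3   0   0 ]
  [  0    0  -2  -1 ]
  [ -6  -18   1   0 ]
r3 -> r3 + 6·r1
  [ 1  3   0   0 ]
  [ 0  0  -2  -1 ]
  [ 0  0   1   0 ]
r2 -> -1/2·r2
  [ 1  3  0    0 ]
  [ 0  0  1  1/2 ]
  [ 0  0  1    0 ]
r3 -> r3 − r2
  [ 1  3  0     0 ]
  [ 0  0  1   1/2 ]
  [ 0  0  0  -1/2 ]
r3 -> -2·r3
  [ 1  3  0    0 ]
  [ 0  0  1  1/2 ]
  [ 0  0  0    1 ]
r2 -> r2 − 1/2·r3
  [ 1  3  0  0 ]
  [ 0  0  1  0 ]
  [ 0  0  0  1 ]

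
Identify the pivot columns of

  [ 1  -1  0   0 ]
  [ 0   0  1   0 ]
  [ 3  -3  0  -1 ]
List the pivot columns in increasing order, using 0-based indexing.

0, 2, 3

R3 -> R3 − 3·R1
  [ 1  -1  0   0 ]
  [ 0   0  1   0 ]
  [ 0   0  0  -1 ]
R3 -> -1·R3
  [ 1  -1  0  0 ]
  [ 0   0  1  0 ]
  [ 0   0  0  1 ]
Pivot columns are the columns containing a leading 1.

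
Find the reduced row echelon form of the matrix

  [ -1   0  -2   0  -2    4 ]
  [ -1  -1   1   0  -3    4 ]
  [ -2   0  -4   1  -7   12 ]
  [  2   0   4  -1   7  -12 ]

r1 := -1·r1
  [  1   0   2   0   2   -4 ]
  [ -1  -1   1   0  -3    4 ]
  [ -2   0  -4   1  -7   12 ]
  [  2   0   4  -1   7  -12 ]
r2 := r2 + r1
  [  1   0   2   0   2   -4 ]
  [  0  -1   3   0  -1    0 ]
  [ -2   0  -4   1  -7   12 ]
  [  2   0   4  -1   7  -12 ]
r3 := r3 + 2·r1
  [ 1   0  2   0   2   -4 ]
  [ 0  -1  3   0  -1    0 ]
  [ 0   0  0   1  -3    4 ]
  [ 2   0  4  -1   7  -12 ]
r4 := r4 − 2·r1
  [ 1   0  2   0   2  -4 ]
  [ 0  -1  3   0  -1   0 ]
  [ 0   0  0   1  -3   4 ]
  [ 0   0  0  -1   3  -4 ]
r2 := -1·r2
  [ 1  0   2   0   2  -4 ]
  [ 0  1  -3   0   1   0 ]
  [ 0  0   0   1  -3   4 ]
  [ 0  0   0  -1   3  -4 ]
r4 := r4 + r3
  [ 1  0   2  0   2  -4 ]
  [ 0  1  -3  0   1   0 ]
  [ 0  0   0  1  -3   4 ]
  [ 0  0   0  0   0   0 ]

[[1, 0, 2, 0, 2, -4], [0, 1, -3, 0, 1, 0], [0, 0, 0, 1, -3, 4], [0, 0, 0, 0, 0, 0]]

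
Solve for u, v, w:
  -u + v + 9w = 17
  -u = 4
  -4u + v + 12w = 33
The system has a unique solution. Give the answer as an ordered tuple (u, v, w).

Form the augmented matrix and row-reduce:
  [ -1  1   9  |  17 ]
  [ -1  0   0  |   4 ]
  [ -4  1  12  |  33 ]
R1 → -1·R1
  [  1  -1  -9  |  -17 ]
  [ -1   0   0  |    4 ]
  [ -4   1  12  |   33 ]
R2 → R2 + R1
  [  1  -1  -9  |  -17 ]
  [  0  -1  -9  |  -13 ]
  [ -4   1  12  |   33 ]
R3 → R3 + 4·R1
  [ 1  -1   -9  |  -17 ]
  [ 0  -1   -9  |  -13 ]
  [ 0  -3  -24  |  -35 ]
R2 → -1·R2
  [ 1  -1   -9  |  -17 ]
  [ 0   1    9  |   13 ]
  [ 0  -3  -24  |  -35 ]
R3 → R3 + 3·R2
  [ 1  -1  -9  |  -17 ]
  [ 0   1   9  |   13 ]
  [ 0   0   3  |    4 ]
R3 → 1/3·R3
  [ 1  -1  -9  |  -17 ]
  [ 0   1   9  |   13 ]
  [ 0   0   1  |  4/3 ]
R2 → R2 − 9·R3
  [ 1  -1  -9  |  -17 ]
  [ 0   1   0  |    1 ]
  [ 0   0   1  |  4/3 ]
R1 → R1 + 9·R3
  [ 1  -1  0  |   -5 ]
  [ 0   1  0  |    1 ]
  [ 0   0  1  |  4/3 ]
R1 → R1 + R2
  [ 1  0  0  |   -4 ]
  [ 0  1  0  |    1 ]
  [ 0  0  1  |  4/3 ]
Reading off the last column: u = -4, v = 1, w = 4/3.

(-4, 1, 4/3)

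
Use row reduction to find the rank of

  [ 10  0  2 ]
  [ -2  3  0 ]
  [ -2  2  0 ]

rank = 3

R1 -> 1/10·R1
  [  1  0  1/5 ]
  [ -2  3    0 ]
  [ -2  2    0 ]
R2 -> R2 + 2·R1
  [  1  0  1/5 ]
  [  0  3  2/5 ]
  [ -2  2    0 ]
R3 -> R3 + 2·R1
  [ 1  0  1/5 ]
  [ 0  3  2/5 ]
  [ 0  2  2/5 ]
R2 -> 1/3·R2
  [ 1  0   1/5 ]
  [ 0  1  2/15 ]
  [ 0  2   2/5 ]
R3 -> R3 − 2·R2
  [ 1  0   1/5 ]
  [ 0  1  2/15 ]
  [ 0  0  2/15 ]
R3 -> 15/2·R3
  [ 1  0   1/5 ]
  [ 0  1  2/15 ]
  [ 0  0     1 ]
R2 -> R2 − 2/15·R3
  [ 1  0  1/5 ]
  [ 0  1    0 ]
  [ 0  0    1 ]
R1 -> R1 − 1/5·R3
  [ 1  0  0 ]
  [ 0  1  0 ]
  [ 0  0  1 ]
The reduced form has 3 nonzero rows.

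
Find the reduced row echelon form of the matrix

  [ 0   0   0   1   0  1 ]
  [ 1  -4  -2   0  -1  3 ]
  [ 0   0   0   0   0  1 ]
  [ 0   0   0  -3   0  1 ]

ρ1 <-> ρ2
  [ 1  -4  -2   0  -1  3 ]
  [ 0   0   0   1   0  1 ]
  [ 0   0   0   0   0  1 ]
  [ 0   0   0  -3   0  1 ]
ρ4 -> ρ4 + 3·ρ2
  [ 1  -4  -2  0  -1  3 ]
  [ 0   0   0  1   0  1 ]
  [ 0   0   0  0   0  1 ]
  [ 0   0   0  0   0  4 ]
ρ4 -> ρ4 − 4·ρ3
  [ 1  -4  -2  0  -1  3 ]
  [ 0   0   0  1   0  1 ]
  [ 0   0   0  0   0  1 ]
  [ 0   0   0  0   0  0 ]
ρ2 -> ρ2 − ρ3
  [ 1  -4  -2  0  -1  3 ]
  [ 0   0   0  1   0  0 ]
  [ 0   0   0  0   0  1 ]
  [ 0   0   0  0   0  0 ]
ρ1 -> ρ1 − 3·ρ3
  [ 1  -4  -2  0  -1  0 ]
  [ 0   0   0  1   0  0 ]
  [ 0   0   0  0   0  1 ]
  [ 0   0   0  0   0  0 ]

[[1, -4, -2, 0, -1, 0], [0, 0, 0, 1, 0, 0], [0, 0, 0, 0, 0, 1], [0, 0, 0, 0, 0, 0]]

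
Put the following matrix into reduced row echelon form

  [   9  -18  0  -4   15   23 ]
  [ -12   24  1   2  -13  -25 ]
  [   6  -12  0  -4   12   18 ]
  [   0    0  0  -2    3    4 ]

Multiply ρ1 by 1/9.
  [   1   -2  0  -4/9  5/3  23/9 ]
  [ -12   24  1     2  -13   -25 ]
  [   6  -12  0    -4   12    18 ]
  [   0    0  0    -2    3     4 ]
Add 12 times ρ1 to ρ2.
  [ 1   -2  0   -4/9  5/3  23/9 ]
  [ 0    0  1  -10/3    7  17/3 ]
  [ 6  -12  0     -4   12    18 ]
  [ 0    0  0     -2    3     4 ]
Subtract 6 times ρ1 from ρ3.
  [ 1  -2  0   -4/9  5/3  23/9 ]
  [ 0   0  1  -10/3    7  17/3 ]
  [ 0   0  0   -4/3    2   8/3 ]
  [ 0   0  0     -2    3     4 ]
Multiply ρ3 by -3/4.
  [ 1  -2  0   -4/9   5/3  23/9 ]
  [ 0   0  1  -10/3     7  17/3 ]
  [ 0   0  0      1  -3/2    -2 ]
  [ 0   0  0     -2     3     4 ]
Add 2 times ρ3 to ρ4.
  [ 1  -2  0   -4/9   5/3  23/9 ]
  [ 0   0  1  -10/3     7  17/3 ]
  [ 0   0  0      1  -3/2    -2 ]
  [ 0   0  0      0     0     0 ]
Add 10/3 times ρ3 to ρ2.
  [ 1  -2  0  -4/9   5/3  23/9 ]
  [ 0   0  1     0     2    -1 ]
  [ 0   0  0     1  -3/2    -2 ]
  [ 0   0  0     0     0     0 ]
Add 4/9 times ρ3 to ρ1.
  [ 1  -2  0  0     1  5/3 ]
  [ 0   0  1  0     2   -1 ]
  [ 0   0  0  1  -3/2   -2 ]
  [ 0   0  0  0     0    0 ]

[[1, -2, 0, 0, 1, 5/3], [0, 0, 1, 0, 2, -1], [0, 0, 0, 1, -3/2, -2], [0, 0, 0, 0, 0, 0]]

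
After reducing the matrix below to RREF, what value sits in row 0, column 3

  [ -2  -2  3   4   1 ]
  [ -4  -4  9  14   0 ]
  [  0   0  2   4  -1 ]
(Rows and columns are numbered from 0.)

ρ1 -> -1/2·ρ1
  [  1   1  -3/2  -2  -1/2 ]
  [ -4  -4     9  14     0 ]
  [  0   0     2   4    -1 ]
ρ2 -> ρ2 + 4·ρ1
  [ 1  1  -3/2  -2  -1/2 ]
  [ 0  0     3   6    -2 ]
  [ 0  0     2   4    -1 ]
ρ2 -> 1/3·ρ2
  [ 1  1  -3/2  -2  -1/2 ]
  [ 0  0     1   2  -2/3 ]
  [ 0  0     2   4    -1 ]
ρ3 -> ρ3 − 2·ρ2
  [ 1  1  -3/2  -2  -1/2 ]
  [ 0  0     1   2  -2/3 ]
  [ 0  0     0   0   1/3 ]
ρ3 -> 3·ρ3
  [ 1  1  -3/2  -2  -1/2 ]
  [ 0  0     1   2  -2/3 ]
  [ 0  0     0   0     1 ]
ρ2 -> ρ2 + 2/3·ρ3
  [ 1  1  -3/2  -2  -1/2 ]
  [ 0  0     1   2     0 ]
  [ 0  0     0   0     1 ]
ρ1 -> ρ1 + 1/2·ρ3
  [ 1  1  -3/2  -2  0 ]
  [ 0  0     1   2  0 ]
  [ 0  0     0   0  1 ]
ρ1 -> ρ1 + 3/2·ρ2
  [ 1  1  0  1  0 ]
  [ 0  0  1  2  0 ]
  [ 0  0  0  0  1 ]

1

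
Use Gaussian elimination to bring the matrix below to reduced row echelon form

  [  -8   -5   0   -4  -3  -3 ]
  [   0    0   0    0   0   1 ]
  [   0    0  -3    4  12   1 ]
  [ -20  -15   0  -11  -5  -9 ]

Multiply R1 by -1/8.
  [   1  5/8   0  1/2  3/8  3/8 ]
  [   0    0   0    0    0    1 ]
  [   0    0  -3    4   12    1 ]
  [ -20  -15   0  -11   -5   -9 ]
Add 20 times R1 to R4.
  [ 1   5/8   0  1/2  3/8   3/8 ]
  [ 0     0   0    0    0     1 ]
  [ 0     0  -3    4   12     1 ]
  [ 0  -5/2   0   -1  5/2  -3/2 ]
Swap R2 and R4.
  [ 1   5/8   0  1/2  3/8   3/8 ]
  [ 0  -5/2   0   -1  5/2  -3/2 ]
  [ 0     0  -3    4   12     1 ]
  [ 0     0   0    0    0     1 ]
Multiply R2 by -2/5.
  [ 1  5/8   0  1/2  3/8  3/8 ]
  [ 0    1   0  2/5   -1  3/5 ]
  [ 0    0  -3    4   12    1 ]
  [ 0    0   0    0    0    1 ]
Multiply R3 by -1/3.
  [ 1  5/8  0   1/2  3/8   3/8 ]
  [ 0    1  0   2/5   -1   3/5 ]
  [ 0    0  1  -4/3   -4  -1/3 ]
  [ 0    0  0     0    0     1 ]
Add 1/3 times R4 to R3.
  [ 1  5/8  0   1/2  3/8  3/8 ]
  [ 0    1  0   2/5   -1  3/5 ]
  [ 0    0  1  -4/3   -4    0 ]
  [ 0    0  0     0    0    1 ]
Subtract 3/5 times R4 from R2.
  [ 1  5/8  0   1/2  3/8  3/8 ]
  [ 0    1  0   2/5   -1    0 ]
  [ 0    0  1  -4/3   -4    0 ]
  [ 0    0  0     0    0    1 ]
Subtract 3/8 times R4 from R1.
  [ 1  5/8  0   1/2  3/8  0 ]
  [ 0    1  0   2/5   -1  0 ]
  [ 0    0  1  -4/3   -4  0 ]
  [ 0    0  0     0    0  1 ]
Subtract 5/8 times R2 from R1.
  [ 1  0  0   1/4   1  0 ]
  [ 0  1  0   2/5  -1  0 ]
  [ 0  0  1  -4/3  -4  0 ]
  [ 0  0  0     0   0  1 ]

[[1, 0, 0, 1/4, 1, 0], [0, 1, 0, 2/5, -1, 0], [0, 0, 1, -4/3, -4, 0], [0, 0, 0, 0, 0, 1]]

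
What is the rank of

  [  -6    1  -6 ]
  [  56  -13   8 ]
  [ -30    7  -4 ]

r1 := -1/6·r1
  [   1  -1/6   1 ]
  [  56   -13   8 ]
  [ -30     7  -4 ]
r2 := r2 − 56·r1
  [   1   -1/6    1 ]
  [   0  -11/3  -48 ]
  [ -30      7   -4 ]
r3 := r3 + 30·r1
  [ 1   -1/6    1 ]
  [ 0  -11/3  -48 ]
  [ 0      2   26 ]
r2 := -3/11·r2
  [ 1  -1/6       1 ]
  [ 0     1  144/11 ]
  [ 0     2      26 ]
r3 := r3 − 2·r2
  [ 1  -1/6       1 ]
  [ 0     1  144/11 ]
  [ 0     0   -2/11 ]
r3 := -11/2·r3
  [ 1  -1/6       1 ]
  [ 0     1  144/11 ]
  [ 0     0       1 ]
r2 := r2 − 144/11·r3
  [ 1  -1/6  1 ]
  [ 0     1  0 ]
  [ 0     0  1 ]
r1 := r1 − r3
  [ 1  -1/6  0 ]
  [ 0     1  0 ]
  [ 0     0  1 ]
r1 := r1 + 1/6·r2
  [ 1  0  0 ]
  [ 0  1  0 ]
  [ 0  0  1 ]
The reduced form has 3 nonzero rows.

rank = 3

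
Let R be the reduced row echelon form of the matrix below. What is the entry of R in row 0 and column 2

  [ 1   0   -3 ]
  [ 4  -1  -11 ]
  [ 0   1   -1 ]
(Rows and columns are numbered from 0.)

r2 → r2 − 4·r1
r2 → -1·r2
r3 → r3 − r2

-3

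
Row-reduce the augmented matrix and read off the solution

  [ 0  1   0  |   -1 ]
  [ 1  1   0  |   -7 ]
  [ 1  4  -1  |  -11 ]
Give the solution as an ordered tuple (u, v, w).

(-6, -1, 1)

Swap R1 and R2.
  [ 1  1   0  |   -7 ]
  [ 0  1   0  |   -1 ]
  [ 1  4  -1  |  -11 ]
Subtract R1 from R3.
  [ 1  1   0  |  -7 ]
  [ 0  1   0  |  -1 ]
  [ 0  3  -1  |  -4 ]
Subtract 3 times R2 from R3.
  [ 1  1   0  |  -7 ]
  [ 0  1   0  |  -1 ]
  [ 0  0  -1  |  -1 ]
Multiply R3 by -1.
  [ 1  1  0  |  -7 ]
  [ 0  1  0  |  -1 ]
  [ 0  0  1  |   1 ]
Subtract R2 from R1.
  [ 1  0  0  |  -6 ]
  [ 0  1  0  |  -1 ]
  [ 0  0  1  |   1 ]
Reading off the last column: u = -6, v = -1, w = 1.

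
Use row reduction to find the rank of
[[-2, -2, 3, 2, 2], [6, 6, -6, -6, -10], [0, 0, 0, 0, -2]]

rank = 3

R1 -> -1/2·R1
  [ 1  1  -3/2  -1   -1 ]
  [ 6  6    -6  -6  -10 ]
  [ 0  0     0   0   -2 ]
R2 -> R2 − 6·R1
  [ 1  1  -3/2  -1  -1 ]
  [ 0  0     3   0  -4 ]
  [ 0  0     0   0  -2 ]
R2 -> 1/3·R2
  [ 1  1  -3/2  -1    -1 ]
  [ 0  0     1   0  -4/3 ]
  [ 0  0     0   0    -2 ]
R3 -> -1/2·R3
  [ 1  1  -3/2  -1    -1 ]
  [ 0  0     1   0  -4/3 ]
  [ 0  0     0   0     1 ]
R2 -> R2 + 4/3·R3
  [ 1  1  -3/2  -1  -1 ]
  [ 0  0     1   0   0 ]
  [ 0  0     0   0   1 ]
R1 -> R1 + R3
  [ 1  1  -3/2  -1  0 ]
  [ 0  0     1   0  0 ]
  [ 0  0     0   0  1 ]
R1 -> R1 + 3/2·R2
  [ 1  1  0  -1  0 ]
  [ 0  0  1   0  0 ]
  [ 0  0  0   0  1 ]
The reduced form has 3 nonzero rows.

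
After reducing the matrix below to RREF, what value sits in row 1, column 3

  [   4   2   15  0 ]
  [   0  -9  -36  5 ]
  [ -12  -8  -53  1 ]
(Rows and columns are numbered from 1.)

R1 := 1/4·R1
  [   1  1/2  15/4  0 ]
  [   0   -9   -36  5 ]
  [ -12   -8   -53  1 ]
R3 := R3 + 12·R1
  [ 1  1/2  15/4  0 ]
  [ 0   -9   -36  5 ]
  [ 0   -2    -8  1 ]
R2 := -1/9·R2
  [ 1  1/2  15/4     0 ]
  [ 0    1     4  -5/9 ]
  [ 0   -2    -8     1 ]
R3 := R3 + 2·R2
  [ 1  1/2  15/4     0 ]
  [ 0    1     4  -5/9 ]
  [ 0    0     0  -1/9 ]
R3 := -9·R3
  [ 1  1/2  15/4     0 ]
  [ 0    1     4  -5/9 ]
  [ 0    0     0     1 ]
R2 := R2 + 5/9·R3
  [ 1  1/2  15/4  0 ]
  [ 0    1     4  0 ]
  [ 0    0     0  1 ]
R1 := R1 − 1/2·R2
  [ 1  0  7/4  0 ]
  [ 0  1    4  0 ]
  [ 0  0    0  1 ]

7/4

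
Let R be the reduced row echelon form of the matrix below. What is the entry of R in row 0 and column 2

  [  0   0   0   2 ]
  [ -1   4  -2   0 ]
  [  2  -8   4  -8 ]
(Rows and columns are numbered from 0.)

R1 <-> R2
  [ -1   4  -2   0 ]
  [  0   0   0   2 ]
  [  2  -8   4  -8 ]
R1 ← -1·R1
  [ 1  -4  2   0 ]
  [ 0   0  0   2 ]
  [ 2  -8  4  -8 ]
R3 ← R3 − 2·R1
  [ 1  -4  2   0 ]
  [ 0   0  0   2 ]
  [ 0   0  0  -8 ]
R2 ← 1/2·R2
  [ 1  -4  2   0 ]
  [ 0   0  0   1 ]
  [ 0   0  0  -8 ]
R3 ← R3 + 8·R2
  [ 1  -4  2  0 ]
  [ 0   0  0  1 ]
  [ 0   0  0  0 ]

2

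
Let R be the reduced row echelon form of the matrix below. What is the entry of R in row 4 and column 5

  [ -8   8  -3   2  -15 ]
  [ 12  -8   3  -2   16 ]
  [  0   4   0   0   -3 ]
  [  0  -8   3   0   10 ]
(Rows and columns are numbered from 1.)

-3/2

Multiply R1 by -1/8.
  [  1  -1  3/8  -1/4  15/8 ]
  [ 12  -8    3    -2    16 ]
  [  0   4    0     0    -3 ]
  [  0  -8    3     0    10 ]
Subtract 12 times R1 from R2.
  [ 1  -1   3/8  -1/4   15/8 ]
  [ 0   4  -3/2     1  -13/2 ]
  [ 0   4     0     0     -3 ]
  [ 0  -8     3     0     10 ]
Multiply R2 by 1/4.
  [ 1  -1   3/8  -1/4   15/8 ]
  [ 0   1  -3/8   1/4  -13/8 ]
  [ 0   4     0     0     -3 ]
  [ 0  -8     3     0     10 ]
Subtract 4 times R2 from R3.
  [ 1  -1   3/8  -1/4   15/8 ]
  [ 0   1  -3/8   1/4  -13/8 ]
  [ 0   0   3/2    -1    7/2 ]
  [ 0  -8     3     0     10 ]
Add 8 times R2 to R4.
  [ 1  -1   3/8  -1/4   15/8 ]
  [ 0   1  -3/8   1/4  -13/8 ]
  [ 0   0   3/2    -1    7/2 ]
  [ 0   0     0     2     -3 ]
Multiply R3 by 2/3.
  [ 1  -1   3/8  -1/4   15/8 ]
  [ 0   1  -3/8   1/4  -13/8 ]
  [ 0   0     1  -2/3    7/3 ]
  [ 0   0     0     2     -3 ]
Multiply R4 by 1/2.
  [ 1  -1   3/8  -1/4   15/8 ]
  [ 0   1  -3/8   1/4  -13/8 ]
  [ 0   0     1  -2/3    7/3 ]
  [ 0   0     0     1   -3/2 ]
Add 2/3 times R4 to R3.
  [ 1  -1   3/8  -1/4   15/8 ]
  [ 0   1  -3/8   1/4  -13/8 ]
  [ 0   0     1     0    4/3 ]
  [ 0   0     0     1   -3/2 ]
Subtract 1/4 times R4 from R2.
  [ 1  -1   3/8  -1/4  15/8 ]
  [ 0   1  -3/8     0  -5/4 ]
  [ 0   0     1     0   4/3 ]
  [ 0   0     0     1  -3/2 ]
Add 1/4 times R4 to R1.
  [ 1  -1   3/8  0   3/2 ]
  [ 0   1  -3/8  0  -5/4 ]
  [ 0   0     1  0   4/3 ]
  [ 0   0     0  1  -3/2 ]
Add 3/8 times R3 to R2.
  [ 1  -1  3/8  0   3/2 ]
  [ 0   1    0  0  -3/4 ]
  [ 0   0    1  0   4/3 ]
  [ 0   0    0  1  -3/2 ]
Subtract 3/8 times R3 from R1.
  [ 1  -1  0  0     1 ]
  [ 0   1  0  0  -3/4 ]
  [ 0   0  1  0   4/3 ]
  [ 0   0  0  1  -3/2 ]
Add R2 to R1.
  [ 1  0  0  0   1/4 ]
  [ 0  1  0  0  -3/4 ]
  [ 0  0  1  0   4/3 ]
  [ 0  0  0  1  -3/2 ]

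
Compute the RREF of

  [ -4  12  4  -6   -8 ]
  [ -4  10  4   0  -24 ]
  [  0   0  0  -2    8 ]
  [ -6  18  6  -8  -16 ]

R1 -> -1/4·R1
  [  1  -3  -1  3/2    2 ]
  [ -4  10   4    0  -24 ]
  [  0   0   0   -2    8 ]
  [ -6  18   6   -8  -16 ]
R2 -> R2 + 4·R1
  [  1  -3  -1  3/2    2 ]
  [  0  -2   0    6  -16 ]
  [  0   0   0   -2    8 ]
  [ -6  18   6   -8  -16 ]
R4 -> R4 + 6·R1
  [ 1  -3  -1  3/2    2 ]
  [ 0  -2   0    6  -16 ]
  [ 0   0   0   -2    8 ]
  [ 0   0   0    1   -4 ]
R2 -> -1/2·R2
  [ 1  -3  -1  3/2   2 ]
  [ 0   1   0   -3   8 ]
  [ 0   0   0   -2   8 ]
  [ 0   0   0    1  -4 ]
R3 -> -1/2·R3
  [ 1  -3  -1  3/2   2 ]
  [ 0   1   0   -3   8 ]
  [ 0   0   0    1  -4 ]
  [ 0   0   0    1  -4 ]
R4 -> R4 − R3
  [ 1  -3  -1  3/2   2 ]
  [ 0   1   0   -3   8 ]
  [ 0   0   0    1  -4 ]
  [ 0   0   0    0   0 ]
R2 -> R2 + 3·R3
  [ 1  -3  -1  3/2   2 ]
  [ 0   1   0    0  -4 ]
  [ 0   0   0    1  -4 ]
  [ 0   0   0    0   0 ]
R1 -> R1 − 3/2·R3
  [ 1  -3  -1  0   8 ]
  [ 0   1   0  0  -4 ]
  [ 0   0   0  1  -4 ]
  [ 0   0   0  0   0 ]
R1 -> R1 + 3·R2
  [ 1  0  -1  0  -4 ]
  [ 0  1   0  0  -4 ]
  [ 0  0   0  1  -4 ]
  [ 0  0   0  0   0 ]

[[1, 0, -1, 0, -4], [0, 1, 0, 0, -4], [0, 0, 0, 1, -4], [0, 0, 0, 0, 0]]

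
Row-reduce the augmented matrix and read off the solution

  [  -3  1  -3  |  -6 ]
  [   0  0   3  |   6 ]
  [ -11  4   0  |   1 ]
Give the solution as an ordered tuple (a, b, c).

r1 ← -1/3·r1
  [   1  -1/3  1  |  2 ]
  [   0     0  3  |  6 ]
  [ -11     4  0  |  1 ]
r3 ← r3 + 11·r1
  [ 1  -1/3   1  |   2 ]
  [ 0     0   3  |   6 ]
  [ 0   1/3  11  |  23 ]
r2 <=> r3
  [ 1  -1/3   1  |   2 ]
  [ 0   1/3  11  |  23 ]
  [ 0     0   3  |   6 ]
r2 ← 3·r2
  [ 1  -1/3   1  |   2 ]
  [ 0     1  33  |  69 ]
  [ 0     0   3  |   6 ]
r3 ← 1/3·r3
  [ 1  -1/3   1  |   2 ]
  [ 0     1  33  |  69 ]
  [ 0     0   1  |   2 ]
r2 ← r2 − 33·r3
  [ 1  -1/3  1  |  2 ]
  [ 0     1  0  |  3 ]
  [ 0     0  1  |  2 ]
r1 ← r1 − r3
  [ 1  -1/3  0  |  0 ]
  [ 0     1  0  |  3 ]
  [ 0     0  1  |  2 ]
r1 ← r1 + 1/3·r2
  [ 1  0  0  |  1 ]
  [ 0  1  0  |  3 ]
  [ 0  0  1  |  2 ]
Reading off the last column: a = 1, b = 3, c = 2.

(1, 3, 2)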